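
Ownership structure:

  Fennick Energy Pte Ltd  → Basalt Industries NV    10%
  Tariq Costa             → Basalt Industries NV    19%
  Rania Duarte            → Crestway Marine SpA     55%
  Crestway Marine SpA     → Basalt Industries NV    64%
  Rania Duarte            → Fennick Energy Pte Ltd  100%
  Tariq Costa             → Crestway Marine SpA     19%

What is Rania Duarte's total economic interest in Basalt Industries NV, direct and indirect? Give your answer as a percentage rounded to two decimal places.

Rania reaches Basalt along 2 paths.
Via Crestway: 55% × 64% = 35.2%.
Via Fennick: 100% × 10% = 10%.
Total: 35.2% + 10% = 45.2%.
Rounded: 45.20%.

45.20%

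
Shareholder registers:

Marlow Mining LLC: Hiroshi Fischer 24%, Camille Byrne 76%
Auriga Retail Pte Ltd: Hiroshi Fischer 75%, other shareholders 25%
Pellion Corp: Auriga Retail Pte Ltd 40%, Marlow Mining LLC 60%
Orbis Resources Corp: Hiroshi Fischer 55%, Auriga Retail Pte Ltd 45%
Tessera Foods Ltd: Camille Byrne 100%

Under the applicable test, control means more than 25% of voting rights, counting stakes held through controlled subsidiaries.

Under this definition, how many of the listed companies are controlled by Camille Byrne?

3

Camille holds 76% of Marlow, so Camille controls Marlow.
Marlow holds 60% of Pellion, so Camille controls Pellion.
Camille holds 100% of Tessera, so Camille controls Tessera.
No other company's threshold is met.
Camille controls 3 companies.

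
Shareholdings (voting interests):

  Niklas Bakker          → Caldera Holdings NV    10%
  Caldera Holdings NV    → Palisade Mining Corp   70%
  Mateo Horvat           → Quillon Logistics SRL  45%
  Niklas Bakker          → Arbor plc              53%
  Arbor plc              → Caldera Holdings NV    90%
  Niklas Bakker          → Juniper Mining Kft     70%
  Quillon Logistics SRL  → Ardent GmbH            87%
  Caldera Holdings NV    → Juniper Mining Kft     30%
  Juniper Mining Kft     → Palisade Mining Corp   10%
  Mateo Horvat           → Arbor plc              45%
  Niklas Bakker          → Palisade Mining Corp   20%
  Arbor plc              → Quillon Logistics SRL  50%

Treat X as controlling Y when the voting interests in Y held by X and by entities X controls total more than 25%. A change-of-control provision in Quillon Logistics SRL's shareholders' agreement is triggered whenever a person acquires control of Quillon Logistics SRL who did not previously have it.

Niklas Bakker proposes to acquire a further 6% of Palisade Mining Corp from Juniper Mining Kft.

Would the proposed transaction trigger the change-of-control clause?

No

The purchase adds only to Niklas's holdings (Juniper's stake shrinks), so Niklas is the only person who could newly come to control Quillon.
Niklas holds 53% of Arbor, so Niklas controls Arbor.
Arbor holds 50% of Quillon, so Niklas controls Quillon.
So Niklas already controls Quillon before the transaction.
After the purchase, Niklas's direct stake in Palisade rises to 20% + 6% = 26%, and Juniper's stake falls to 4%.
Niklas controlled Quillon already, so this is not a new person acquiring control; every other person's position is unchanged or reduced.
No new person acquires control, so the clause is not triggered.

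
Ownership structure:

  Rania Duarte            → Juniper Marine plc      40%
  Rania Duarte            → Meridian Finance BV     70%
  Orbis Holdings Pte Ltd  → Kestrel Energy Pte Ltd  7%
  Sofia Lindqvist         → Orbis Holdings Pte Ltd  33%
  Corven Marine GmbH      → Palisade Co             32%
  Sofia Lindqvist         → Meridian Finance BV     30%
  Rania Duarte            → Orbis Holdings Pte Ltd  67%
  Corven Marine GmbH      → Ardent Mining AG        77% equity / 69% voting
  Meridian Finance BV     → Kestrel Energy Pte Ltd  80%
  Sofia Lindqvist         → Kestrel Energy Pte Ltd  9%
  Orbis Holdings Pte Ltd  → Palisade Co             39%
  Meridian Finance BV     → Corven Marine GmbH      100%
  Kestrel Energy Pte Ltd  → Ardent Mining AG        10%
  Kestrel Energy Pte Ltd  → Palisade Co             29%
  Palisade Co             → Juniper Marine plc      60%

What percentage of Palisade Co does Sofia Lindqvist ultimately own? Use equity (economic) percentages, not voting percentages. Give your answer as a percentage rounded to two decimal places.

Sofia reaches Palisade along 5 paths.
Via Meridian → Kestrel: 30% × 80% × 29% = 6.96%.
Via Kestrel: 9% × 29% = 2.61%.
Via Orbis → Kestrel: 33% × 7% × 29% = 0.6699%.
Via Meridian → Corven: 30% × 100% × 32% = 9.6%.
Via Orbis: 33% × 39% = 12.87%.
Total: 6.96% + 2.61% + 0.6699% + 9.6% + 12.87% = 32.7099%.
Rounded: 32.71%.

32.71%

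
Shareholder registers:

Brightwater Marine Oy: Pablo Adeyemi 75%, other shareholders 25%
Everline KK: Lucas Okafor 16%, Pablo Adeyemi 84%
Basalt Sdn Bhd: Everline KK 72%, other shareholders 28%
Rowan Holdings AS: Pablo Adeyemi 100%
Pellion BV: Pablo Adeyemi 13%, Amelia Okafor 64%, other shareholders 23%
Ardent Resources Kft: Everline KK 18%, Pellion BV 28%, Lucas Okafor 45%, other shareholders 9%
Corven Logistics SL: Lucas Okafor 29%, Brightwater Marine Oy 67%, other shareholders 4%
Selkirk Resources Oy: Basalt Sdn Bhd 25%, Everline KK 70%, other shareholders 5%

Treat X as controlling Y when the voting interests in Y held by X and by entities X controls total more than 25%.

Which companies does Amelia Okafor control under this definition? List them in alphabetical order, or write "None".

Amelia holds 64% of Pellion, so Amelia controls Pellion.
Pellion holds 28% of Ardent, so Amelia controls Ardent.
No other company's threshold is met.

Ardent Resources Kft, Pellion BV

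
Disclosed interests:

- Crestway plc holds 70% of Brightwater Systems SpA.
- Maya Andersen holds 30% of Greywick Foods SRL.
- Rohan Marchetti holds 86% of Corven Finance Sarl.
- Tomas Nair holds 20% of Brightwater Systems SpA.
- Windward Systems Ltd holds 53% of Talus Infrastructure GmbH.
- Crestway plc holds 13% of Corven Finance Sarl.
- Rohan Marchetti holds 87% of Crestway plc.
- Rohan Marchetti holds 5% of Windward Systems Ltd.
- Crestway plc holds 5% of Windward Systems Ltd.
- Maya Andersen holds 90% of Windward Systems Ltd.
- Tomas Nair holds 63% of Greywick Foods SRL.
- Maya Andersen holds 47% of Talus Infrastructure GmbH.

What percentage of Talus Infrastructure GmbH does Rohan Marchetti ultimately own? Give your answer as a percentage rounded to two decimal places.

4.96%

Rohan reaches Talus along 2 paths.
Via Windward: 5% × 53% = 2.65%.
Via Crestway → Windward: 87% × 5% × 53% = 2.3055%.
Total: 2.65% + 2.3055% = 4.9555%.
Rounded: 4.96%.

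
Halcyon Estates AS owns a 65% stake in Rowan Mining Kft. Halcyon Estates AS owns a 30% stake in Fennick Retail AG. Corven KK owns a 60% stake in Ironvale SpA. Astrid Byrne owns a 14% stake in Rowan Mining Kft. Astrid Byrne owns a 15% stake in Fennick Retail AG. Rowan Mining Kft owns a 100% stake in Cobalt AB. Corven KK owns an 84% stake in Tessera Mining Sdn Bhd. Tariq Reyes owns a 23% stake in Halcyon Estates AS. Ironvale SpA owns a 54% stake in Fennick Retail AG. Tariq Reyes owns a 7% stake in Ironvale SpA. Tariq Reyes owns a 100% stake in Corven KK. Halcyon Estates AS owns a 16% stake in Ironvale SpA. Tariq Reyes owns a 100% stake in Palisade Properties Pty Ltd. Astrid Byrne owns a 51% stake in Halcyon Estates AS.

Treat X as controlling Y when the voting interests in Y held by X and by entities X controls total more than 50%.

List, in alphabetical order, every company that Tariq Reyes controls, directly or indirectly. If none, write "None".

Tariq holds 100% of Corven, so Tariq controls Corven.
Corven and Tariq together hold 60% + 7% = 67% of Ironvale, so Tariq controls Ironvale.
Ironvale holds 54% of Fennick, so Tariq controls Fennick.
Tariq holds 100% of Palisade, so Tariq controls Palisade.
Corven holds 84% of Tessera, so Tariq controls Tessera.
No other company's threshold is met.

Corven KK, Fennick Retail AG, Ironvale SpA, Palisade Properties Pty Ltd, Tessera Mining Sdn Bhd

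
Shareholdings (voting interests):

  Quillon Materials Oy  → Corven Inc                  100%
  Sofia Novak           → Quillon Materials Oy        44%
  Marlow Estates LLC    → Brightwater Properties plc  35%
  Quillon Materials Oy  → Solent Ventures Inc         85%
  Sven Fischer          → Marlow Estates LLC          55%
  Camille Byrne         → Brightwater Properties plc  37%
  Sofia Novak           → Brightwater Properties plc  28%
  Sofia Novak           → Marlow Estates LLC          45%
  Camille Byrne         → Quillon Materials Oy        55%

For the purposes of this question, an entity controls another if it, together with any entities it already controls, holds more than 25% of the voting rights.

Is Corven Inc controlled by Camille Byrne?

Yes

Camille holds 55% of Quillon, so Camille controls Quillon.
Quillon holds 100% of Corven, so Camille controls Corven.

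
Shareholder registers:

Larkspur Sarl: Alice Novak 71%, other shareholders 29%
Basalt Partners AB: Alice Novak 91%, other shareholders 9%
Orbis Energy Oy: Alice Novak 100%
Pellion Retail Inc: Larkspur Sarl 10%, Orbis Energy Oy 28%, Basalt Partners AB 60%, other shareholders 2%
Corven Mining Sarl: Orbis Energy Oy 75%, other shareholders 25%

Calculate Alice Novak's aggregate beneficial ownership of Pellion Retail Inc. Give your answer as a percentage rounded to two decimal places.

Alice reaches Pellion along 3 paths.
Via Larkspur: 71% × 10% = 7.1%.
Via Orbis: 100% × 28% = 28%.
Via Basalt: 91% × 60% = 54.6%.
Total: 7.1% + 28% + 54.6% = 89.7%.
Rounded: 89.70%.

89.70%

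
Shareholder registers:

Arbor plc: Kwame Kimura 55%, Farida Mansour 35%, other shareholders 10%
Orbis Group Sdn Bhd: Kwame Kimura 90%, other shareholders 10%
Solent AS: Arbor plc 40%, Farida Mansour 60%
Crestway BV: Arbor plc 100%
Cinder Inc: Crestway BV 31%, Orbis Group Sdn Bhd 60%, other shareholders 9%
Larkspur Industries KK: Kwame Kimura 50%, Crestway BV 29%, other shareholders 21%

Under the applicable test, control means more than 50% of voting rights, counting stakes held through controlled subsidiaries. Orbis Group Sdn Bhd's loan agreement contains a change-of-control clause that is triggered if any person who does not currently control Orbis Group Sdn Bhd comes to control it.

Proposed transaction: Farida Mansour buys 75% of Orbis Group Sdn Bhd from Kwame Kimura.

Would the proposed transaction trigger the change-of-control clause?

Yes

The purchase adds only to Farida's holdings (Kwame's stake shrinks), so Farida is the only person who could newly come to control Orbis.
Farida holds 60% of Solent, so Farida controls Solent.
Neither Farida nor any entity Farida controls holds any voting interest in Orbis.
So before the transaction, Farida does not control Orbis.
After the purchase, Farida holds 75% of Orbis directly, and Kwame's stake falls to 15%.
Farida holds 75% of Orbis, so Farida controls Orbis.
Farida did not control Orbis before and does after, so the clause is triggered.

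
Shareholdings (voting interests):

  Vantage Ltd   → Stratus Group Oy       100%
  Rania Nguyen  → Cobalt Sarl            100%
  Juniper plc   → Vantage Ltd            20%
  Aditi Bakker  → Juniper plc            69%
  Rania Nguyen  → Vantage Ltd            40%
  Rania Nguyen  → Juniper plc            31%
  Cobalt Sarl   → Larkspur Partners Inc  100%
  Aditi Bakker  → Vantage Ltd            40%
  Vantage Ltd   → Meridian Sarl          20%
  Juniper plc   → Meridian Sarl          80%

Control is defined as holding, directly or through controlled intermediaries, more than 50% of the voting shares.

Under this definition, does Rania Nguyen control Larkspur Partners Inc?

Yes

Rania holds 100% of Cobalt, so Rania controls Cobalt.
Cobalt holds 100% of Larkspur, so Rania controls Larkspur.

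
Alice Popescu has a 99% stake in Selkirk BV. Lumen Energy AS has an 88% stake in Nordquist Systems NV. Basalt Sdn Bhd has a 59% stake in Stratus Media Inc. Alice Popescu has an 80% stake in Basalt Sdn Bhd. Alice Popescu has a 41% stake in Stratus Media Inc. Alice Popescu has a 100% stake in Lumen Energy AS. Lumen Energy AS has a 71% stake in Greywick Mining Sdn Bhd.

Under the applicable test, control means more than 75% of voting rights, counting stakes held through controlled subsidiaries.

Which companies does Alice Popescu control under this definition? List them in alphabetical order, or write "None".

Alice holds 99% of Selkirk, so Alice controls Selkirk.
Alice holds 80% of Basalt, so Alice controls Basalt.
Alice holds 100% of Lumen, so Alice controls Lumen.
Basalt and Alice together hold 59% + 41% = 100% of Stratus, so Alice controls Stratus.
Lumen holds 88% of Nordquist, so Alice controls Nordquist.
No other company's threshold is met.

Basalt Sdn Bhd, Lumen Energy AS, Nordquist Systems NV, Selkirk BV, Stratus Media Inc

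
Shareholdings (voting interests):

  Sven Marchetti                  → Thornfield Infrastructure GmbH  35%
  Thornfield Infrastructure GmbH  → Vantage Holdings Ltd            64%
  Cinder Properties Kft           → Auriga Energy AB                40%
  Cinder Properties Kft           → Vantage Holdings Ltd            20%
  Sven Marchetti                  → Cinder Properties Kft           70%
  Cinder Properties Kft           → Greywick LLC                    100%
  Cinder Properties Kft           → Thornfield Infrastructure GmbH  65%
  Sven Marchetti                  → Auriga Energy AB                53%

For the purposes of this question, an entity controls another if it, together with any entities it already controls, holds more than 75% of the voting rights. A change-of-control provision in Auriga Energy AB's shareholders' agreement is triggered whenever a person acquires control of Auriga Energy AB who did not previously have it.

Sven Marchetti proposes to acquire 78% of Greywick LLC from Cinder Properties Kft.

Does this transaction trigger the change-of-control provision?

No

The purchase adds only to Sven's holdings (Cinder's stake shrinks), so Sven is the only person who could newly come to control Auriga.
Sven's largest direct stake is 70% in Cinder, which does not meet the threshold, so Sven controls no company.
In Auriga, Sven's side holds only 53%, not > 75%.
So before the transaction, Sven does not control Auriga.
After the purchase, Sven holds 78% of Greywick directly, and Cinder's stake falls to 22%.
Sven holds 78% of Greywick, so Sven controls Greywick.
After the transaction, Sven's side holds 53% of Auriga, not > 75%, so Sven still does not control Auriga.
No new person acquires control, so the clause is not triggered.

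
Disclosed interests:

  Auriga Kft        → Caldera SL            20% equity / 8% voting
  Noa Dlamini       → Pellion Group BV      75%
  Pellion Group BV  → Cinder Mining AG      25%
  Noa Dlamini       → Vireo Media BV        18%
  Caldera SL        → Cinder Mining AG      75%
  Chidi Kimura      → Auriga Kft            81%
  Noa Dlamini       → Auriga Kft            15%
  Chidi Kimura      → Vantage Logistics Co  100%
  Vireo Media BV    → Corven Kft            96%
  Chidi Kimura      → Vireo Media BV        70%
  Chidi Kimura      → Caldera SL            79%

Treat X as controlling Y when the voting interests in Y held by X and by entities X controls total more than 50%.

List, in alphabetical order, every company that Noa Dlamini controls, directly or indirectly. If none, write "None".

Noa holds 75% of Pellion, so Noa controls Pellion.
No other company's threshold is met.

Pellion Group BV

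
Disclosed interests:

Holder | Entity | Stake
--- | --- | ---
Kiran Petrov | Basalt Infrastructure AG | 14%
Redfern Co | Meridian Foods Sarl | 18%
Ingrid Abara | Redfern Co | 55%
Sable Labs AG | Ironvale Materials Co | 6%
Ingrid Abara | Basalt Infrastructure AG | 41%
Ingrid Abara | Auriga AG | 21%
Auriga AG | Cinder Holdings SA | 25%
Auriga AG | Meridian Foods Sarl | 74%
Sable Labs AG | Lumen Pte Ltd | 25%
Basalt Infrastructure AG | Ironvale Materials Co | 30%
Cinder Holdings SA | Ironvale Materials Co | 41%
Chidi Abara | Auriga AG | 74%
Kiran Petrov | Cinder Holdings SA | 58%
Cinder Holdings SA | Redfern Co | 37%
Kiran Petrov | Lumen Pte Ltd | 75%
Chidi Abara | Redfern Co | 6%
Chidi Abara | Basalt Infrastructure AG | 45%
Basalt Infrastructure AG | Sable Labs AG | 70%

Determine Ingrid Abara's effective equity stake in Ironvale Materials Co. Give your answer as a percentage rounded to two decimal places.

16.17%

Ingrid reaches Ironvale along 3 paths.
Via Basalt → Sable: 41% × 70% × 6% = 1.722%.
Via Auriga → Cinder: 21% × 25% × 41% = 2.1525%.
Via Basalt: 41% × 30% = 12.3%.
Total: 1.722% + 2.1525% + 12.3% = 16.1745%.
Rounded: 16.17%.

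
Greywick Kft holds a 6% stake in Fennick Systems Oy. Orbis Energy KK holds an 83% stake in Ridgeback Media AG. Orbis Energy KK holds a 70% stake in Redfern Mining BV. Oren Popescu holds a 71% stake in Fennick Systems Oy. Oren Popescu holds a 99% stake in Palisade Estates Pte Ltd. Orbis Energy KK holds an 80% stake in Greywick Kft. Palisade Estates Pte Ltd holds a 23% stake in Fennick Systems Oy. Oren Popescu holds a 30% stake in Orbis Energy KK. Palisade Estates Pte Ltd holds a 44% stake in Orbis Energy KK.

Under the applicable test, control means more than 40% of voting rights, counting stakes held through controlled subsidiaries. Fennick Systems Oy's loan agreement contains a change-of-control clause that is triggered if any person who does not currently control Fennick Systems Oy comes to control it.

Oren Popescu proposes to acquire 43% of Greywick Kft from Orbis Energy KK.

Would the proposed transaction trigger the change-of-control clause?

The purchase adds only to Oren's holdings (Orbis's stake shrinks), so Oren is the only person who could newly come to control Fennick.
Oren holds 99% of Palisade, so Oren controls Palisade.
Oren and Palisade together hold 30% + 44% = 74% of Orbis, so Oren controls Orbis.
Orbis holds 80% of Greywick, so Oren controls Greywick.
Oren and Palisade and Greywick together hold 71% + 23% + 6% = 100% of Fennick, so Oren controls Fennick.
So Oren already controls Fennick before the transaction.
After the purchase, Oren holds 43% of Greywick directly, and Orbis's stake falls to 37%.
Oren controlled Fennick already, so this is not a new person acquiring control; every other person's position is unchanged or reduced.
No new person acquires control, so the clause is not triggered.

No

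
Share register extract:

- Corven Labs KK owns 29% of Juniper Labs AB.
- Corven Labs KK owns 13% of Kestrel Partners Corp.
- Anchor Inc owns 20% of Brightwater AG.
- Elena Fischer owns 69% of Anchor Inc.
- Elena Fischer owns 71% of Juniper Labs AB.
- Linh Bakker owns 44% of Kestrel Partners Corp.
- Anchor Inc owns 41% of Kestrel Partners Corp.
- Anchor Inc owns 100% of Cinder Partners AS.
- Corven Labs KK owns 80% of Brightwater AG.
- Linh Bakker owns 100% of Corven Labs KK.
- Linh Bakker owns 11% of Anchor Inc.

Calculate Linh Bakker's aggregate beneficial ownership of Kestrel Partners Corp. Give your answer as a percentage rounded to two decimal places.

Linh reaches Kestrel along 3 paths.
Via Anchor: 11% × 41% = 4.51%.
Direct stake: 44% = 44%.
Via Corven: 100% × 13% = 13%.
Total: 4.51% + 44% + 13% = 61.51%.

61.51%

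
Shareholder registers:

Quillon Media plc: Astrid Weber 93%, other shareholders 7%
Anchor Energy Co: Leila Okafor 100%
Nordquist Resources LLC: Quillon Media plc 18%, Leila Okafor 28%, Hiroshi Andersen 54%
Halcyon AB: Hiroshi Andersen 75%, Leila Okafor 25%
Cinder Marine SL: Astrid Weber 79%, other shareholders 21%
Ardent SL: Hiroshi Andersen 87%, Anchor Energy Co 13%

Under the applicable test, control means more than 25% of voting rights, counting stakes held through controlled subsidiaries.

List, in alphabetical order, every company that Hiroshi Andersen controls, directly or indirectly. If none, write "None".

Ardent SL, Halcyon AB, Nordquist Resources LLC

Hiroshi holds 54% of Nordquist, so Hiroshi controls Nordquist.
Hiroshi holds 75% of Halcyon, so Hiroshi controls Halcyon.
Hiroshi holds 87% of Ardent, so Hiroshi controls Ardent.
No other company's threshold is met.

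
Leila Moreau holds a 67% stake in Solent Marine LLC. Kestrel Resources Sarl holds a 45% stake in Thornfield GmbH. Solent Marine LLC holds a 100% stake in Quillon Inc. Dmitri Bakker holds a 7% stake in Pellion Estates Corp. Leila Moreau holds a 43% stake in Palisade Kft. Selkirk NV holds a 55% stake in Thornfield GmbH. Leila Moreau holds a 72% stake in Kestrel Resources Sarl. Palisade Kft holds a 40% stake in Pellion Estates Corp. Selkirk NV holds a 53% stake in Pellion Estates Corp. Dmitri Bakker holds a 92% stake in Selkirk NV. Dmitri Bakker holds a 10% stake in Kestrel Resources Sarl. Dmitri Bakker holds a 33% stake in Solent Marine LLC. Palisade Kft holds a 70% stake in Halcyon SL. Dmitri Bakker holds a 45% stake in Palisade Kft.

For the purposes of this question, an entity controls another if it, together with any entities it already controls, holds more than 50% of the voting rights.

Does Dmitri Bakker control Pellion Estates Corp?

Dmitri holds 92% of Selkirk, so Dmitri controls Selkirk.
Selkirk and Dmitri together hold 53% + 7% = 60% of Pellion, so Dmitri controls Pellion.

Yes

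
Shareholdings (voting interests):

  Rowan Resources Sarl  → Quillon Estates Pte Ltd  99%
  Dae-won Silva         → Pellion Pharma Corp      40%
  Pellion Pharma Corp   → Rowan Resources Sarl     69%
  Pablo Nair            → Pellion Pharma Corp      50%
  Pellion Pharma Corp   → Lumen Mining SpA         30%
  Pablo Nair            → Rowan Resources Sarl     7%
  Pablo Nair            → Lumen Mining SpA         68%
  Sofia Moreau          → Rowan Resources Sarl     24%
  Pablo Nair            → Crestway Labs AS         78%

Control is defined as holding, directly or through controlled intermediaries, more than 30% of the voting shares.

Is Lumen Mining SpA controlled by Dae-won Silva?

Dae-won holds 40% of Pellion, so Dae-won controls Pellion.
Pellion holds 69% of Rowan, so Dae-won controls Rowan.
Rowan holds 99% of Quillon, so Dae-won controls Quillon.
In Lumen, Dae-won's side holds only 30%, not > 30%.
So Dae-won does not control Lumen.

No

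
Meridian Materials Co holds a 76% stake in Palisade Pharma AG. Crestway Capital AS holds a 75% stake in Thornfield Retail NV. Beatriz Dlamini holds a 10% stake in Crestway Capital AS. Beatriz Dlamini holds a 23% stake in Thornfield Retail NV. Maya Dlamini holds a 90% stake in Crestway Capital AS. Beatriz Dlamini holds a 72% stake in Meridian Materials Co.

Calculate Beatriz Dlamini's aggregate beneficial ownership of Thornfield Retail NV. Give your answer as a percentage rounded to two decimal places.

30.50%

Beatriz reaches Thornfield along 2 paths.
Direct stake: 23% = 23%.
Via Crestway: 10% × 75% = 7.5%.
Total: 23% + 7.5% = 30.5%.
Rounded: 30.50%.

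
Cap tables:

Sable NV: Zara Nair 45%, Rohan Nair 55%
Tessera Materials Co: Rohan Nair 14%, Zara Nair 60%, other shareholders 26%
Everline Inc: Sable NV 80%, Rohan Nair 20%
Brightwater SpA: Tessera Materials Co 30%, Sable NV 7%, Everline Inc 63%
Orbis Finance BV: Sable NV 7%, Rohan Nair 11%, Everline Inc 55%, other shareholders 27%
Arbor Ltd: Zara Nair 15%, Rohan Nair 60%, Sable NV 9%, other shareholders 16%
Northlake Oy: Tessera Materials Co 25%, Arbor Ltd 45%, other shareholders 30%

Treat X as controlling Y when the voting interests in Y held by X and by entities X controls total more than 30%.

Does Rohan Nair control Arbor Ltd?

Yes

Rohan holds 55% of Sable, so Rohan controls Sable.
Rohan and Sable together hold 60% + 9% = 69% of Arbor, so Rohan controls Arbor.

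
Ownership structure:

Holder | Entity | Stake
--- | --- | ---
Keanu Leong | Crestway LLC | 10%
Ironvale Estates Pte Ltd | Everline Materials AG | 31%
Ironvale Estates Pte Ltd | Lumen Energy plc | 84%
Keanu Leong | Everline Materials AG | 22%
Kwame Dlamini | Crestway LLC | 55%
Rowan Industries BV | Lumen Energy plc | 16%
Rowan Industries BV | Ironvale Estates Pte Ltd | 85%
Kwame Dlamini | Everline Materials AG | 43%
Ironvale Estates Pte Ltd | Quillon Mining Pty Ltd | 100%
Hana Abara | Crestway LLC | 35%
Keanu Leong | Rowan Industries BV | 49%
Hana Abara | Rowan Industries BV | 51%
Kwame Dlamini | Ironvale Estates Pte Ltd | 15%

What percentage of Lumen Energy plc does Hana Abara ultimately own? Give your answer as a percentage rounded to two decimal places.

44.57%

Hana reaches Lumen along 2 paths.
Via Rowan: 51% × 16% = 8.16%.
Via Rowan → Ironvale: 51% × 85% × 84% = 36.414%.
Total: 8.16% + 36.414% = 44.574%.
Rounded: 44.57%.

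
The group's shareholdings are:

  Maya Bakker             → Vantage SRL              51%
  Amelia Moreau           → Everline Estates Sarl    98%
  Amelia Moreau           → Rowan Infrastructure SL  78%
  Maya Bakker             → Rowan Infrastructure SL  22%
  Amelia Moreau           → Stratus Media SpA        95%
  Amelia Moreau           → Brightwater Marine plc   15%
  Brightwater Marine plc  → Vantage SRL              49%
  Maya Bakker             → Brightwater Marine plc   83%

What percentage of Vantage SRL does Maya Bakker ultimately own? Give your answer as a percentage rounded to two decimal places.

Maya reaches Vantage along 2 paths.
Via Brightwater: 83% × 49% = 40.67%.
Direct stake: 51% = 51%.
Total: 40.67% + 51% = 91.67%.

91.67%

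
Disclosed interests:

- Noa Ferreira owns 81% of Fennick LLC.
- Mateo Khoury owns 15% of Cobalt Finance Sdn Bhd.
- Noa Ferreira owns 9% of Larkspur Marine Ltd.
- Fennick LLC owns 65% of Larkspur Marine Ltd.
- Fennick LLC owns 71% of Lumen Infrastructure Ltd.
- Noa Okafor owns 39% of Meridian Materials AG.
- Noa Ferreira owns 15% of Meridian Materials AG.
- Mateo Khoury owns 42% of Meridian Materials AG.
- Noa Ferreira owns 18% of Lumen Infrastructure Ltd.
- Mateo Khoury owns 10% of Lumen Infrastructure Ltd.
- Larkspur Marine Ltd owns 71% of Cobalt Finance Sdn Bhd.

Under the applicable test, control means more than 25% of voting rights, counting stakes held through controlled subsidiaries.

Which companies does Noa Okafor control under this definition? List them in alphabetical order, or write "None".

Noa Okafor holds 39% of Meridian, so Noa Okafor controls Meridian.
No other company's threshold is met.

Meridian Materials AG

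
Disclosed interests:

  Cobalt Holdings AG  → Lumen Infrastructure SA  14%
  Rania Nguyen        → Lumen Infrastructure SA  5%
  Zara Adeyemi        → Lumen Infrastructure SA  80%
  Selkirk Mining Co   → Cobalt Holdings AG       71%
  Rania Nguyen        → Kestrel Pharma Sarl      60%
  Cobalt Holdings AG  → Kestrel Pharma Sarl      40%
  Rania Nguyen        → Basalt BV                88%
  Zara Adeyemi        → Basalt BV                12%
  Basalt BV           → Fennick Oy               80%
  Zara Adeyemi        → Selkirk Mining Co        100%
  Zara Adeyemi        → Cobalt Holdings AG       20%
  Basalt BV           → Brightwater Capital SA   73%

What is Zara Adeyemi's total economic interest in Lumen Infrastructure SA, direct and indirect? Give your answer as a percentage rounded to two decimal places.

Zara reaches Lumen along 3 paths.
Direct stake: 80% = 80%.
Via Cobalt: 20% × 14% = 2.8%.
Via Selkirk → Cobalt: 100% × 71% × 14% = 9.94%.
Total: 80% + 2.8% + 9.94% = 92.74%.

92.74%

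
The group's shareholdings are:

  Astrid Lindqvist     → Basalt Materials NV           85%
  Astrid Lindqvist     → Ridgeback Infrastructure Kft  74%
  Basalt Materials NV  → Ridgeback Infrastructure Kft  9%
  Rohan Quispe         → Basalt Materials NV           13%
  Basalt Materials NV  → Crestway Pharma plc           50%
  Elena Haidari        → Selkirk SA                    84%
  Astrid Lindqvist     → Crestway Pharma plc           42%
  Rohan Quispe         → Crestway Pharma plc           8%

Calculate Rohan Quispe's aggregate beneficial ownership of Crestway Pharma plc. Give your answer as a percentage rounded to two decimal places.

Rohan reaches Crestway along 2 paths.
Via Basalt: 13% × 50% = 6.5%.
Direct stake: 8% = 8%.
Total: 6.5% + 8% = 14.5%.
Rounded: 14.50%.

14.50%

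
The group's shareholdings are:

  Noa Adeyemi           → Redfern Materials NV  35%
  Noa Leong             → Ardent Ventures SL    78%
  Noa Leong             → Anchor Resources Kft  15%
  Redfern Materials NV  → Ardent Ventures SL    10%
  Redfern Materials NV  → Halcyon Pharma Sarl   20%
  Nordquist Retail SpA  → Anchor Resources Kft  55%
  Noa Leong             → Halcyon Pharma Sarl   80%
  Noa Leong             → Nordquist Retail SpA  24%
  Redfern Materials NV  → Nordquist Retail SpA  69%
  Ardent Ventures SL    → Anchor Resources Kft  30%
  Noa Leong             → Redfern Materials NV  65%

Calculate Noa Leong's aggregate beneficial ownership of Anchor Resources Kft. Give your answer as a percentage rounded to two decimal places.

Noa Leong reaches Anchor along 5 paths.
Via Ardent: 78% × 30% = 23.4%.
Via Redfern → Ardent: 65% × 10% × 30% = 1.95%.
Direct stake: 15% = 15%.
Via Nordquist: 24% × 55% = 13.2%.
Via Redfern → Nordquist: 65% × 69% × 55% = 24.6675%.
Total: 23.4% + 1.95% + 15% + 13.2% + 24.6675% = 78.2175%.
Rounded: 78.22%.

78.22%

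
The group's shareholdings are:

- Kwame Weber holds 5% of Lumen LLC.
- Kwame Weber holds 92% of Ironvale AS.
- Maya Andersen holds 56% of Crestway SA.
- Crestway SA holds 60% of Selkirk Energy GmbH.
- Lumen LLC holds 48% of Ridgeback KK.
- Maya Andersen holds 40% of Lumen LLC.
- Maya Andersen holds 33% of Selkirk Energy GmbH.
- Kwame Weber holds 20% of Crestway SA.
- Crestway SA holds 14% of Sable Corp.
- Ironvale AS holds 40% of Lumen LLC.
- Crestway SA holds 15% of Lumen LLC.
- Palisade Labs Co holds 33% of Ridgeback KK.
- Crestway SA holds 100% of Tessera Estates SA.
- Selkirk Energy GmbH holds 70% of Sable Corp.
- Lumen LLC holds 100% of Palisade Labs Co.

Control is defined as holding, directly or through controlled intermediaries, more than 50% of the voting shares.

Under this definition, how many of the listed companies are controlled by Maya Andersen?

7

Maya holds 56% of Crestway, so Maya controls Crestway.
Maya and Crestway together hold 40% + 15% = 55% of Lumen, so Maya controls Lumen.
Maya and Crestway together hold 33% + 60% = 93% of Selkirk, so Maya controls Selkirk.
Crestway and Selkirk together hold 14% + 70% = 84% of Sable, so Maya controls Sable.
Lumen holds 100% of Palisade, so Maya controls Palisade.
Crestway holds 100% of Tessera, so Maya controls Tessera.
Palisade and Lumen together hold 33% + 48% = 81% of Ridgeback, so Maya controls Ridgeback.
No other company's threshold is met.
Maya controls 7 companies.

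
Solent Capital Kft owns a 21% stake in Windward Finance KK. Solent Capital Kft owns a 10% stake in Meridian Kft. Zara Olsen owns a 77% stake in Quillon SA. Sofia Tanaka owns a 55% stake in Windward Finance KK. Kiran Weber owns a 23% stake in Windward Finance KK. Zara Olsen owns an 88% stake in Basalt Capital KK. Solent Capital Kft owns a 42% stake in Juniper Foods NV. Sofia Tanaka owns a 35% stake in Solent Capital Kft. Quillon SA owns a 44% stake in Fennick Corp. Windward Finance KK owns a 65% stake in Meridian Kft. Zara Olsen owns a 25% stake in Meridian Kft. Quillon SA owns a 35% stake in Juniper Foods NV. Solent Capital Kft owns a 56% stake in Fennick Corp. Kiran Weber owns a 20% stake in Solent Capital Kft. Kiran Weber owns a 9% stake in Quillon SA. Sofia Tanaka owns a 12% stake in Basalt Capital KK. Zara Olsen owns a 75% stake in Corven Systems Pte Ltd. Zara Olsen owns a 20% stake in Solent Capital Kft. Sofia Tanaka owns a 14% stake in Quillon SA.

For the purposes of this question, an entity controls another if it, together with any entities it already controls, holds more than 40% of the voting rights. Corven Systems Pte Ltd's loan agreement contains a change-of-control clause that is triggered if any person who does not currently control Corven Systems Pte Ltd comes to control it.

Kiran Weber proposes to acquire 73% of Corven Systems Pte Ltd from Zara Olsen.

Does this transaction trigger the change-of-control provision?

The purchase adds only to Kiran's holdings (Zara's stake shrinks), so Kiran is the only person who could newly come to control Corven.
Kiran's largest direct stake is 23% in Windward, which does not meet the threshold, so Kiran controls no company.
Neither Kiran nor any entity Kiran controls holds any voting interest in Corven.
So before the transaction, Kiran does not control Corven.
After the purchase, Kiran holds 73% of Corven directly, and Zara's stake falls to 2%.
Kiran holds 73% of Corven, so Kiran controls Corven.
Kiran did not control Corven before and does after, so the clause is triggered.

Yes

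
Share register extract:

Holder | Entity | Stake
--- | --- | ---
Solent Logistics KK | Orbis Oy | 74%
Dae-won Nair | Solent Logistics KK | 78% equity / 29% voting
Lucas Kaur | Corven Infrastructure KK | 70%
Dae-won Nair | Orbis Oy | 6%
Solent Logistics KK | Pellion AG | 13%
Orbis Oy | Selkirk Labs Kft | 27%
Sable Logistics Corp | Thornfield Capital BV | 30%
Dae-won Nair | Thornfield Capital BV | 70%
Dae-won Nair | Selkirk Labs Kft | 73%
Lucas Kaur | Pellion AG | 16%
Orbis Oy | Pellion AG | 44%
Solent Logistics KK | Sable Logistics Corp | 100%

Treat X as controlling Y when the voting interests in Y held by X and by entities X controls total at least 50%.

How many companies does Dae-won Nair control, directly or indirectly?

Dae-won holds 70% of Thornfield, so Dae-won controls Thornfield.
Dae-won holds 73% of Selkirk, so Dae-won controls Selkirk.
No other company's threshold is met.
Dae-won controls 2 companies.

2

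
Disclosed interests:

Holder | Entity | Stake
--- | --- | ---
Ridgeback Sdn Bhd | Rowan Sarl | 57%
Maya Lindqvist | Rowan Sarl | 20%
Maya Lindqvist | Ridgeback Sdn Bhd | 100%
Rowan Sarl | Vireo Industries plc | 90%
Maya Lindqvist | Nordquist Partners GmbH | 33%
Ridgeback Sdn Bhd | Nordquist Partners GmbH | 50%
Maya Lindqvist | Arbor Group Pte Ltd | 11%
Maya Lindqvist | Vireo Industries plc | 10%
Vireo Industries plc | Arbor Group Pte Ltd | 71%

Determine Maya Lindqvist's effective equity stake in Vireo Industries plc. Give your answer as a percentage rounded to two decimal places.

Maya reaches Vireo along 3 paths.
Via Ridgeback → Rowan: 100% × 57% × 90% = 51.3%.
Via Rowan: 20% × 90% = 18%.
Direct stake: 10% = 10%.
Total: 51.3% + 18% + 10% = 79.3%.
Rounded: 79.30%.

79.30%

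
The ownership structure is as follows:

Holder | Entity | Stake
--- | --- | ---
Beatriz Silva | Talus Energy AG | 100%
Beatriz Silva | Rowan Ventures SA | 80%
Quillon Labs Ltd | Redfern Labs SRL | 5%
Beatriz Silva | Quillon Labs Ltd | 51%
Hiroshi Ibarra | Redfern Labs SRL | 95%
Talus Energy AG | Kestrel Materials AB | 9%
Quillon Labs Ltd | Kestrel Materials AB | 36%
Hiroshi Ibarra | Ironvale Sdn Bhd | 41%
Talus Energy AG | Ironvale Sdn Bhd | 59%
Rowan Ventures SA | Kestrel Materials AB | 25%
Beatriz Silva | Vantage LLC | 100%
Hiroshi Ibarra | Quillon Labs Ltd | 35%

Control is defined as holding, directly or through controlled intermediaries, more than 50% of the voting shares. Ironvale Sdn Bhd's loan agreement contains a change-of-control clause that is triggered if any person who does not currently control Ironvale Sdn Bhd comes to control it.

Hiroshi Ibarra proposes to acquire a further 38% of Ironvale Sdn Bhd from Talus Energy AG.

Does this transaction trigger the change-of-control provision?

The purchase adds only to Hiroshi's holdings (Talus's stake shrinks), so Hiroshi is the only person who could newly come to control Ironvale.
Hiroshi holds 95% of Redfern, so Hiroshi controls Redfern.
In Ironvale, Hiroshi's side holds only 41%, not > 50%.
So before the transaction, Hiroshi does not control Ironvale.
After the purchase, Hiroshi's direct stake in Ironvale rises to 41% + 38% = 79%, and Talus's stake falls to 21%.
Hiroshi holds 79% of Ironvale, so Hiroshi controls Ironvale.
Hiroshi did not control Ironvale before and does after, so the clause is triggered.

Yes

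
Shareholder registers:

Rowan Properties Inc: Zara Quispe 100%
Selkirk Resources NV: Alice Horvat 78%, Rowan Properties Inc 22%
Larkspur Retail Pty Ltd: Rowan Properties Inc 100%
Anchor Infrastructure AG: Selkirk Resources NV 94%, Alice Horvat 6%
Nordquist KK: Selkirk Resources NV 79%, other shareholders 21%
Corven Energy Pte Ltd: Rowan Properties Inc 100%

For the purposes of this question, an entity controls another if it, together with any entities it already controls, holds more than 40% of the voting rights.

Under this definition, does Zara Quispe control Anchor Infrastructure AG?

Zara holds 100% of Rowan, so Zara controls Rowan.
Rowan holds 100% of Larkspur, so Zara controls Larkspur.
Rowan holds 100% of Corven, so Zara controls Corven.
Neither Zara nor any entity Zara controls holds any voting interest in Anchor.
So Zara does not control Anchor.

No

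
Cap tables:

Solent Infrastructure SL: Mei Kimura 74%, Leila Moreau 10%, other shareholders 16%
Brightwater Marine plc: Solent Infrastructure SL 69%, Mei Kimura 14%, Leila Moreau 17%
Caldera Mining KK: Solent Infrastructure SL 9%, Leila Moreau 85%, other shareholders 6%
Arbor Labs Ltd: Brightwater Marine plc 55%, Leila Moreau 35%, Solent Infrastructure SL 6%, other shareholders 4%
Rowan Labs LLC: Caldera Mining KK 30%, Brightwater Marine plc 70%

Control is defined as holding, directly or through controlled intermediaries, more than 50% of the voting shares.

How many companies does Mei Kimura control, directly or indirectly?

Mei holds 74% of Solent, so Mei controls Solent.
Solent and Mei together hold 69% + 14% = 83% of Brightwater, so Mei controls Brightwater.
Brightwater and Solent together hold 55% + 6% = 61% of Arbor, so Mei controls Arbor.
Brightwater holds 70% of Rowan, so Mei controls Rowan.
No other company's threshold is met.
Mei controls 4 companies.

4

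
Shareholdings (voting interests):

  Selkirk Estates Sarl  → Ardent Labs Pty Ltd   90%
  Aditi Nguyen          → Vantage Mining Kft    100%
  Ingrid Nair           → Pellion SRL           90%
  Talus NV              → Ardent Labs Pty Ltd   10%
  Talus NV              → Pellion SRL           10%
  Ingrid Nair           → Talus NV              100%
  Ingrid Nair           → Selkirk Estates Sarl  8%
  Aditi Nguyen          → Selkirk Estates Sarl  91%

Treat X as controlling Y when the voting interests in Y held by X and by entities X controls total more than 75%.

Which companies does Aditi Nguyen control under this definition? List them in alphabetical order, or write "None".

Ardent Labs Pty Ltd, Selkirk Estates Sarl, Vantage Mining Kft

Aditi holds 100% of Vantage, so Aditi controls Vantage.
Aditi holds 91% of Selkirk, so Aditi controls Selkirk.
Selkirk holds 90% of Ardent, so Aditi controls Ardent.
No other company's threshold is met.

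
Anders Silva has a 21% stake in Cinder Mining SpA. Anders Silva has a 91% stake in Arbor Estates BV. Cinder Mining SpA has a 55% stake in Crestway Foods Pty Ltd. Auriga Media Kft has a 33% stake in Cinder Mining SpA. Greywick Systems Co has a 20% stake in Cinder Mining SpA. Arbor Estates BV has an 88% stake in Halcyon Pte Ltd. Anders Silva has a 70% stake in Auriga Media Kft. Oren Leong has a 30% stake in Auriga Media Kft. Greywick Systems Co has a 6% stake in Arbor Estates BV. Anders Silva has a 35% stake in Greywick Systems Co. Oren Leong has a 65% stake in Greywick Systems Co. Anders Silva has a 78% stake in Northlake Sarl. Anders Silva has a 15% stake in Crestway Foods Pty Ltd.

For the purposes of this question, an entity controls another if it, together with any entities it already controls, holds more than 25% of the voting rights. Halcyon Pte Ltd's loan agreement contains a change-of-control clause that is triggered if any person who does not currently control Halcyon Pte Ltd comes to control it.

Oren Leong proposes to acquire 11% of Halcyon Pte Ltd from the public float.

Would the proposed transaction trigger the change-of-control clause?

No

The purchase changes only Oren's holdings, so Oren is the only person who could newly come to control Halcyon.
Oren holds 30% of Auriga, so Oren controls Auriga.
Oren holds 65% of Greywick, so Oren controls Greywick.
Auriga and Greywick together hold 33% + 20% = 53% of Cinder, so Oren controls Cinder.
Cinder holds 55% of Crestway, so Oren controls Crestway.
Neither Oren nor any entity Oren controls holds any voting interest in Halcyon.
So before the transaction, Oren does not control Halcyon.
After the purchase, Oren holds 11% of Halcyon directly.
After the transaction, Oren's side holds 11% of Halcyon, not > 25%, so Oren still does not control Halcyon.
No new person acquires control, so the clause is not triggered.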